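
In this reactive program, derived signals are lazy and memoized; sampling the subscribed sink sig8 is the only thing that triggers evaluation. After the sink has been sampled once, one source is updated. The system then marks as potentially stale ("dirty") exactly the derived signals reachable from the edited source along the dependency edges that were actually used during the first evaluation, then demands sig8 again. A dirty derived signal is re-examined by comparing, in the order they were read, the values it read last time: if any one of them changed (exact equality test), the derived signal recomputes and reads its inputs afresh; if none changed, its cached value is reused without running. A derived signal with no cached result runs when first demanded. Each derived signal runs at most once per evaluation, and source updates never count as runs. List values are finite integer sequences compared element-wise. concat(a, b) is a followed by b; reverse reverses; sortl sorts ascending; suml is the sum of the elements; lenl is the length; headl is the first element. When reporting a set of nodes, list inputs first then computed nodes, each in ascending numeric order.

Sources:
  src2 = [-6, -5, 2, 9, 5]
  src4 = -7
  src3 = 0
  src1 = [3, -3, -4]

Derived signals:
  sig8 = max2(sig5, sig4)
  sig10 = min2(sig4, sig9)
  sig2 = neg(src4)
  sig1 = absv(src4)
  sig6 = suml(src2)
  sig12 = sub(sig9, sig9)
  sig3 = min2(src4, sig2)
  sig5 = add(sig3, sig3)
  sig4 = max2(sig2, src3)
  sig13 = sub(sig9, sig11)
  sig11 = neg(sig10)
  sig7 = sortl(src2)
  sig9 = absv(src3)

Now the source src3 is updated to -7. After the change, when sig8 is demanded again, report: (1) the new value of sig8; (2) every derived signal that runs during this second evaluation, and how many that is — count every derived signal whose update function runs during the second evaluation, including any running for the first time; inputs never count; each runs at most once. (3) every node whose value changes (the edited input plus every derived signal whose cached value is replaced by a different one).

Demanding sig8 again yields 7.
1 derived signals run: sig4.
The nodes whose values change: src3.
Note the absorption at sig4: it re-runs yet its value is the same, leaving the output's value untouched.

First demand of the output computes:
  sig2 = neg(-7) = 7
  sig3 = min2(-7, 7) = -7
  sig4 = max2(7, 0) = 7
  sig5 = add(-7, -7) = -14
  sig8 = max2(-14, 7) = 7

After the edit, cleaning proceeds:
  sig4: a read changed (src3 0->-7) — executes, giving 7 — identical to its old value.
  sig8: dirty, but its reads are unchanged (sig5 unchanged, sig4 unchanged); cached 7 stands.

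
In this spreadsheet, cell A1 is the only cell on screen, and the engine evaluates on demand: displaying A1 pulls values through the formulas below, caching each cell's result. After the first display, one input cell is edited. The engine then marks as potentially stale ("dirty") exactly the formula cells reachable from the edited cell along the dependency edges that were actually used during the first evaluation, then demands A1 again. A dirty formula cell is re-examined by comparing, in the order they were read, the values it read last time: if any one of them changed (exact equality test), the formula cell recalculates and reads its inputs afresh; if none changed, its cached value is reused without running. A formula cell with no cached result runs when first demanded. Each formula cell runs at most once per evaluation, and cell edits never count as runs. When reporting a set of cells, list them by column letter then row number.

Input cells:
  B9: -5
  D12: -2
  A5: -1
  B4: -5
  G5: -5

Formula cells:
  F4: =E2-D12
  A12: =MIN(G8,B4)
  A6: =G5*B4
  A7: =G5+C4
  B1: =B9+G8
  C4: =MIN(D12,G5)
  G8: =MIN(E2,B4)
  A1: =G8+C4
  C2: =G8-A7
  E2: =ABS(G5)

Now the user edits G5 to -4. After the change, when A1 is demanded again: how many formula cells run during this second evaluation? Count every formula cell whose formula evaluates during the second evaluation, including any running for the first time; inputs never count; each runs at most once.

Initial pass — values computed on the first demand:
  C4 = MIN(-2, -5) = -5
  E2 = ABS(-5) = 5
  G8 = MIN(5, -5) = -5
  A1 = -5 + -5 = -10

Second demand — change propagation:
  C4: re-runs because G5 -5->-4; new result -4.
  E2: re-runs because G5 -5->-4; new result 4.
  G8: re-runs because E2 5->4; new result -5 (unchanged).
  A1: re-runs because C4 -5->-4; new result -9.

Run set: A1, C4, E2, G8 (4 run).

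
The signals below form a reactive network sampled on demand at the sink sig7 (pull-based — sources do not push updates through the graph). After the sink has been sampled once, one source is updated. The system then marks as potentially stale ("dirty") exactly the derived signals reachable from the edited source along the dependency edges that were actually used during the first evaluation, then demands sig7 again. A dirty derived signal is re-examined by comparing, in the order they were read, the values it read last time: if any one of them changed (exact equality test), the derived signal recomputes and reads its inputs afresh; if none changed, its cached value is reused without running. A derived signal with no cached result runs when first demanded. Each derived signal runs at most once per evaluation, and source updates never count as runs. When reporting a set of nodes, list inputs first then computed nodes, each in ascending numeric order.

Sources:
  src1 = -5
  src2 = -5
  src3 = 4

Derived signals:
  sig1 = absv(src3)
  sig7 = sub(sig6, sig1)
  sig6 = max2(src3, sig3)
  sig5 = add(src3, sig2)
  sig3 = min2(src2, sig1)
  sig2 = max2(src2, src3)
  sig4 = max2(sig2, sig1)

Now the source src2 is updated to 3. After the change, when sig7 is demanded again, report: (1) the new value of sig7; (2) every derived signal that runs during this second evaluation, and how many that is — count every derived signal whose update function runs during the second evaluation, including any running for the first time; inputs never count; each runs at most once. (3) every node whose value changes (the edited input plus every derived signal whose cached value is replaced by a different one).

Initial pass — values computed on the first demand:
  sig1 = absv(4) = 4
  sig3 = min2(-5, 4) = -5
  sig6 = max2(4, -5) = 4
  sig7 = sub(4, 4) = 0

Second demand — change propagation:
  sig3: re-runs because src2 -5->3; new result 3.
  sig6: re-runs because sig3 -5->3; new result 4 (unchanged).
  sig7: re-examined; everything it read last time is the same (sig6 unchanged, sig1 unchanged) — cache 0 kept, no run.

The important point: sig6 recomputes to an identical value, and the output ends up unchanged.

sig7 now evaluates to 0.
Run set: sig3, sig6 (2 run).
Changed values: src2, sig3.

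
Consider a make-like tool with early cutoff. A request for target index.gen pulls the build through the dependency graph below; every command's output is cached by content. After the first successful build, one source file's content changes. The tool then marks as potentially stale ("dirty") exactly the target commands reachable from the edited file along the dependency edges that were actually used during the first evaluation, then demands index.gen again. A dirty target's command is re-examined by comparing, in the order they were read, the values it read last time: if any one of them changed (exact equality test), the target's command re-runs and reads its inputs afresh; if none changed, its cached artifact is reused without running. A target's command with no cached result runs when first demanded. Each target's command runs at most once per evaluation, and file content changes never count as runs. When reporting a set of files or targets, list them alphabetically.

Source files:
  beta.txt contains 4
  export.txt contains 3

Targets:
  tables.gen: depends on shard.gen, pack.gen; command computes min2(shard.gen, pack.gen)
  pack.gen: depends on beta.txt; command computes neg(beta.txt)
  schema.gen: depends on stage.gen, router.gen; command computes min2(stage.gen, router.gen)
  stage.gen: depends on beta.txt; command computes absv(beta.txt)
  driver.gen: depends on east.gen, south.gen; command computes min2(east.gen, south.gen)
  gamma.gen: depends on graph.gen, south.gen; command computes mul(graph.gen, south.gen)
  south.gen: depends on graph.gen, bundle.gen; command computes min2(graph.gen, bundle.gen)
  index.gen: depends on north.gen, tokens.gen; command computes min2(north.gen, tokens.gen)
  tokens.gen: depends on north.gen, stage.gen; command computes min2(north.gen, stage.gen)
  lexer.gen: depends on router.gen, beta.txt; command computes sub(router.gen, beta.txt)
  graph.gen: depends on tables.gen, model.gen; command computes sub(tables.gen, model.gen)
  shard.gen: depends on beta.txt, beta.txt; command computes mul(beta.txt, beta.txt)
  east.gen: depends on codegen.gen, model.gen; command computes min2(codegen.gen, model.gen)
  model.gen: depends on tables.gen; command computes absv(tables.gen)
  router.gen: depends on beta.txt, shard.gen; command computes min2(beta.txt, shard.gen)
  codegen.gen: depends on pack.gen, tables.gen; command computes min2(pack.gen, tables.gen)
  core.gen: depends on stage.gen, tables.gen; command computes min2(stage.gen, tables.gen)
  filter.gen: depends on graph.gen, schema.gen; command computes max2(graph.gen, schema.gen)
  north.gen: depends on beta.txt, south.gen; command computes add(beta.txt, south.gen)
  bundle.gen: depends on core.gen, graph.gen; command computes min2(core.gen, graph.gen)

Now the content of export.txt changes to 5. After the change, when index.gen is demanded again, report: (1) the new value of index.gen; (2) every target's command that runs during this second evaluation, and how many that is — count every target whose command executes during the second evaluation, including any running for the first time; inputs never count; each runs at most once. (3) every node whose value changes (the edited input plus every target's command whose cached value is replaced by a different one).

First demand of the output computes:
  pack.gen = neg(4) = -4
  shard.gen = mul(4, 4) = 16
  stage.gen = absv(4) = 4
  tables.gen = min2(16, -4) = -4
  core.gen = min2(4, -4) = -4
  model.gen = absv(-4) = 4
  graph.gen = sub(-4, 4) = -8
  bundle.gen = min2(-4, -8) = -8
  south.gen = min2(-8, -8) = -8
  north.gen = add(4, -8) = -4
  tokens.gen = min2(-4, 4) = -4
  index.gen = min2(-4, -4) = -4

After the edit, cleaning proceeds:
  no node depends on export.txt at all; the second demand re-runs nothing.

Note the shortcut — nothing in the graph depends on export.txt at all, so no recomputation happens.

Demanding index.gen again yields -4.
0 target commands run: none.
The nodes whose values change: export.txt.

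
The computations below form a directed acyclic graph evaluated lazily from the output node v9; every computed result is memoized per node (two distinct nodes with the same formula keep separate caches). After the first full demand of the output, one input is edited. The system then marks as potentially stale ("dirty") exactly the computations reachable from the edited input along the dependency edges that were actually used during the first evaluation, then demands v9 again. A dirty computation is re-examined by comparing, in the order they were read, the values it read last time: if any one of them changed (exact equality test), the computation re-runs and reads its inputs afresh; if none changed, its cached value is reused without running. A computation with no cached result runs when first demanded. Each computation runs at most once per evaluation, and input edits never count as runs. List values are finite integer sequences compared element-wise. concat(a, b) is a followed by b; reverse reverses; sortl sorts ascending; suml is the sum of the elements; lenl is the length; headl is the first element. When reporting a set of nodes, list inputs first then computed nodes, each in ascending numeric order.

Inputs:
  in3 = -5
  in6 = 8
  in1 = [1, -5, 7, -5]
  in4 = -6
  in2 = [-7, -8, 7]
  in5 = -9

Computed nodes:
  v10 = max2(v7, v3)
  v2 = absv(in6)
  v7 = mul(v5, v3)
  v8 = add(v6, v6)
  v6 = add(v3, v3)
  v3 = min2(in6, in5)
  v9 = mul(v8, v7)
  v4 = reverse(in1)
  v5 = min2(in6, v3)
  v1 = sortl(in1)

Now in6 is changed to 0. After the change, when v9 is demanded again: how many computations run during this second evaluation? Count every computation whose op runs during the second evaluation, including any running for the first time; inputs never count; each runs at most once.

2 computations run: v3, v5.
Note where the cutoff bites: v6 is checked, finds nothing changed, and keeps its cache.

First demand of the output computes:
  v3 = min2(8, -9) = -9
  v5 = min2(8, -9) = -9
  v6 = add(-9, -9) = -18
  v7 = mul(-9, -9) = 81
  v8 = add(-18, -18) = -36
  v9 = mul(-36, 81) = -2916

After the edit, cleaning proceeds:
  v3: a read changed (in6 8->0) — executes, giving -9 — identical to its old value.
  v5: a read changed (in6 8->0) — executes, giving -9 — identical to its old value.
  v6: dirty, but its reads are unchanged (v3 unchanged, v3 unchanged); cached -18 stands.
  v7: dirty, but its reads are unchanged (v5 unchanged, v3 unchanged); cached 81 stands.
  v8: dirty, but its reads are unchanged (v6 unchanged, v6 unchanged); cached -36 stands.
  v9: dirty, but its reads are unchanged (v8 unchanged, v7 unchanged); cached -2916 stands.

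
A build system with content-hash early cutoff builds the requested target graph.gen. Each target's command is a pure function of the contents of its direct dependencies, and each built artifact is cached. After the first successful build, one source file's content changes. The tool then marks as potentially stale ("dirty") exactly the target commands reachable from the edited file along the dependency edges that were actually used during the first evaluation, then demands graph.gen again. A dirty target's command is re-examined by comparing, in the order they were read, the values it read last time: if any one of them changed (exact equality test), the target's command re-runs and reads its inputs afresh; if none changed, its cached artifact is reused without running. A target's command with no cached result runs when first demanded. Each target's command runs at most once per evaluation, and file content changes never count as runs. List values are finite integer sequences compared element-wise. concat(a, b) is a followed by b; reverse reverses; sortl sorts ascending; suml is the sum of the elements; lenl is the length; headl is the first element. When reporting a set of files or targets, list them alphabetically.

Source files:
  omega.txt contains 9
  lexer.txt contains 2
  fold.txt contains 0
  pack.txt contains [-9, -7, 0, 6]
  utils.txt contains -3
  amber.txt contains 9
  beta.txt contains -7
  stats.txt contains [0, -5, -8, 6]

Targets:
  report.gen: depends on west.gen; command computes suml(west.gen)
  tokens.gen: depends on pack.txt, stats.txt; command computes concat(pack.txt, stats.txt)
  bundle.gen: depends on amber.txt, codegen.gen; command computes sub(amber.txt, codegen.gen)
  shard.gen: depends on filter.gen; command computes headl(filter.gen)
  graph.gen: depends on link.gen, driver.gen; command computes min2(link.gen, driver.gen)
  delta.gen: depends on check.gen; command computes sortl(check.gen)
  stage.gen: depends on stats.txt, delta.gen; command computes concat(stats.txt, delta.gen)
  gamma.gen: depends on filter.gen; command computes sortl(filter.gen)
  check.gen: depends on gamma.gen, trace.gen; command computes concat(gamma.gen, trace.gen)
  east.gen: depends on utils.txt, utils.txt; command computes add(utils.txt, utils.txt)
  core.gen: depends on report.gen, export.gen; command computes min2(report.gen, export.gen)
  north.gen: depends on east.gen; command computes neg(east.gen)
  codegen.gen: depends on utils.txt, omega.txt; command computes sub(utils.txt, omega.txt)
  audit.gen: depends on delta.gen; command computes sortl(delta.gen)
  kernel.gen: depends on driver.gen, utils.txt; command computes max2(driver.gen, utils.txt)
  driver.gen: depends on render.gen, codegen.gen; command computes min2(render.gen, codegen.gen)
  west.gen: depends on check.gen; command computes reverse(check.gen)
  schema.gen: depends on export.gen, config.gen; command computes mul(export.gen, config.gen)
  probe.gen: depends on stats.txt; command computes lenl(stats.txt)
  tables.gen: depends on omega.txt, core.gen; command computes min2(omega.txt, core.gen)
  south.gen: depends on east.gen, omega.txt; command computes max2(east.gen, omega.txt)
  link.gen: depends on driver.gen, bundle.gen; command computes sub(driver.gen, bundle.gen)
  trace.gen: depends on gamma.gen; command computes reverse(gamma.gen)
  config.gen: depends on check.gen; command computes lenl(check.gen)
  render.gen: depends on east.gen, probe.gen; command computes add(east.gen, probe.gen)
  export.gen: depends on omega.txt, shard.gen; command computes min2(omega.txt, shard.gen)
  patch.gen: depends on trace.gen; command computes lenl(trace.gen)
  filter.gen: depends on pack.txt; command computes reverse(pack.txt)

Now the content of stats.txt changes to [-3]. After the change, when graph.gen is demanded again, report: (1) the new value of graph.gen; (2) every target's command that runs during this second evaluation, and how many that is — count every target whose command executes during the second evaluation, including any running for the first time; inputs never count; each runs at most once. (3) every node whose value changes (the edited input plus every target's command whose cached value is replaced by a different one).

First evaluation (everything demanded from the output):
  codegen.gen = sub(-3, 9) = -12
  bundle.gen = sub(9, -12) = 21
  east.gen = add(-3, -3) = -6
  probe.gen = lenl([0, -5, -8, 6]) = 4
  render.gen = add(-6, 4) = -2
  driver.gen = min2(-2, -12) = -12
  link.gen = sub(-12, 21) = -33
  graph.gen = min2(-33, -12) = -33

Propagation after the edit:
  probe.gen: runs — stats.txt [0, -5, -8, 6]->[-3]; result 1.
  render.gen: runs — probe.gen 4->1; result -5.
  driver.gen: runs — render.gen -2->-5; result -12 (same value as before).
  link.gen: checked — values it read are unchanged (driver.gen unchanged, bundle.gen unchanged); reused cached -33 without running.
  graph.gen: checked — values it read are unchanged (link.gen unchanged, driver.gen unchanged); reused cached -33 without running.

Key observation: the change is absorbed at driver.gen — it re-runs but produces the same value, and the output's value is unchanged.

New value of graph.gen: -33.
Target commands that run: driver.gen, probe.gen, render.gen — 3 in total.
Values that change: probe.gen, render.gen, stats.txt.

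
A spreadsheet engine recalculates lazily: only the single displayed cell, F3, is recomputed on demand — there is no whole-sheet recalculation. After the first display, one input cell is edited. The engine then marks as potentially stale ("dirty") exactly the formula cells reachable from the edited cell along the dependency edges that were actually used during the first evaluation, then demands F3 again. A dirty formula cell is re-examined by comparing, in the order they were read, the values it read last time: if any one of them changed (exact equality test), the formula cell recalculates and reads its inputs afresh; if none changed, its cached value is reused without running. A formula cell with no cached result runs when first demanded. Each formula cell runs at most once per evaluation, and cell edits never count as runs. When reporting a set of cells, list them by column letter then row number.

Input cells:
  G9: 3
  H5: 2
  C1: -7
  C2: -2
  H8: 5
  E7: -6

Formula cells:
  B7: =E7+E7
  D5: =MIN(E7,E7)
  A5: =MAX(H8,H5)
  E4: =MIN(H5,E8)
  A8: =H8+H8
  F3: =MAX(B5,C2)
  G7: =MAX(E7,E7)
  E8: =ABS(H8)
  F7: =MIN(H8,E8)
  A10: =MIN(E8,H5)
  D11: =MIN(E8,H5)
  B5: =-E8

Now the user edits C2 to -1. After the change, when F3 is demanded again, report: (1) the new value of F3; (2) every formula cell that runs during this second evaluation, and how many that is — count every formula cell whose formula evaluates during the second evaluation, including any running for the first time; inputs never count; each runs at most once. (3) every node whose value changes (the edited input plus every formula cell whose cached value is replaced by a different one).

New value of F3: -1.
Formula cells that run: F3 — 1 in total.
Values that change: C2, F3.

First evaluation (everything demanded from the output):
  E8 = ABS(5) = 5
  B5 = -(5) = -5
  F3 = MAX(-5, -2) = -2

Propagation after the edit:
  F3: runs — C2 -2->-1; result -1.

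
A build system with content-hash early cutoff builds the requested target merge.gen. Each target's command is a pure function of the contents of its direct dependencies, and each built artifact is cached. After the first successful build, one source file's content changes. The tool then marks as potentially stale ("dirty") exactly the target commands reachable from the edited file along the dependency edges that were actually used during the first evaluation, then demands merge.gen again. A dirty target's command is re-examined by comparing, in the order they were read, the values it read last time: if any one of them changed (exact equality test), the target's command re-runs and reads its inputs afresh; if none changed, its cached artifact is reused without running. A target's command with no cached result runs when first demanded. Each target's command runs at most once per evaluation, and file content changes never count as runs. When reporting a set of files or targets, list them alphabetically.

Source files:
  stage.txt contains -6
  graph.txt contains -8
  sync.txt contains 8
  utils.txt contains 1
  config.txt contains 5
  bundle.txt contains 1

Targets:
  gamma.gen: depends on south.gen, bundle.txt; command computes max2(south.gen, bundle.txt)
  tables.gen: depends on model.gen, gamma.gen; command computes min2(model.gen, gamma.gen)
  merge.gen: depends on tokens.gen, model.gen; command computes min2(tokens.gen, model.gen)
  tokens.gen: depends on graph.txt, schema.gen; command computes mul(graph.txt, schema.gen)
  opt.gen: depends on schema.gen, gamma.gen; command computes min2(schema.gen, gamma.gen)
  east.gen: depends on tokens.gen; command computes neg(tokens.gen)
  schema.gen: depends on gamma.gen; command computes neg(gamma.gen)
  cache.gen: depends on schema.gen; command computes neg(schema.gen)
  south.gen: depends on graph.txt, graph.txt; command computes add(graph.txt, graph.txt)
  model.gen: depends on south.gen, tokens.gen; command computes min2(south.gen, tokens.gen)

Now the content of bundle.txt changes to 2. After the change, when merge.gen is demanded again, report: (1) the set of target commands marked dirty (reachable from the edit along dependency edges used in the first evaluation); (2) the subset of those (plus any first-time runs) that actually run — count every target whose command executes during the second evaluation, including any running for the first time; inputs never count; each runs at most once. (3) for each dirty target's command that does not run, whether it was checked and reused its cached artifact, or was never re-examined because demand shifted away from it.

First evaluation (everything demanded from the output):
  south.gen = add(-8, -8) = -16
  gamma.gen = max2(-16, 1) = 1
  schema.gen = neg(1) = -1
  tokens.gen = mul(-8, -1) = 8
  model.gen = min2(-16, 8) = -16
  merge.gen = min2(8, -16) = -16

Propagation after the edit:
  gamma.gen: runs — bundle.txt 1->2; result 2.
  schema.gen: runs — gamma.gen 1->2; result -2.
  tokens.gen: runs — schema.gen -1->-2; result 16.
  model.gen: runs — tokens.gen 8->16; result -16 (same value as before).
  merge.gen: runs — tokens.gen 8->16; result -16 (same value as before).

Marked dirty: gamma.gen, merge.gen, model.gen, schema.gen, tokens.gen.
Target commands that run: gamma.gen, merge.gen, model.gen, schema.gen, tokens.gen — 5 in total.
Every dirty target's command ran.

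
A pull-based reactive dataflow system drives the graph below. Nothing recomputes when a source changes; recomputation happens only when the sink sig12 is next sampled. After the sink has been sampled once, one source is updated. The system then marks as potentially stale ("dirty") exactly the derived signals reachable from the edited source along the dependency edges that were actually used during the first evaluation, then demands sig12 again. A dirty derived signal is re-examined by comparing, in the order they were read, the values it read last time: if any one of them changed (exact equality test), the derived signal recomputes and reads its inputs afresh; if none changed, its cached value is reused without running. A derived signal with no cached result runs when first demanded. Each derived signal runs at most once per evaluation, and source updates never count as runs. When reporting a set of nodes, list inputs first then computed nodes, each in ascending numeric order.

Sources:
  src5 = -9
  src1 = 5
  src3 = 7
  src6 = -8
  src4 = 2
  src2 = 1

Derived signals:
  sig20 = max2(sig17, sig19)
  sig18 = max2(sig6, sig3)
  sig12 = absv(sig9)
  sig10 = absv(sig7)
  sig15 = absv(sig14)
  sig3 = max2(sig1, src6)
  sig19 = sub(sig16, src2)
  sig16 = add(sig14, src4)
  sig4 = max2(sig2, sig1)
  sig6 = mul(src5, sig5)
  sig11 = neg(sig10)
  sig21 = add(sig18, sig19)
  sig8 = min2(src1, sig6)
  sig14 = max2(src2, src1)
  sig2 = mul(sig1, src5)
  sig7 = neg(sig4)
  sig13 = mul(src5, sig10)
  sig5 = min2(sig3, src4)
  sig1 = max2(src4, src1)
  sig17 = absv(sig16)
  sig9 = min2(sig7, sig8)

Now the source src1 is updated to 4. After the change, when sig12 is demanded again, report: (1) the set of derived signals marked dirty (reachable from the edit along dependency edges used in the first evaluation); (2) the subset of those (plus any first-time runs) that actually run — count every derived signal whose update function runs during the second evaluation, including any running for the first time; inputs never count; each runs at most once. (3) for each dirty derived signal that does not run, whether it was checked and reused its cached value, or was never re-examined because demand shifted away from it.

Marked dirty: sig1, sig2, sig3, sig4, sig5, sig6, sig7, sig8, sig9, sig12.
Derived signals that run: sig1, sig2, sig3, sig4, sig5, sig7, sig8, sig9 — 8 in total.
Checked but reused from cache: sig6, sig12.
Key observation: the cutoff stops propagation at sig6 — its inputs' values are unchanged, so it reuses its cache.

First evaluation (everything demanded from the output):
  sig1 = max2(2, 5) = 5
  sig2 = mul(5, -9) = -45
  sig3 = max2(5, -8) = 5
  sig4 = max2(-45, 5) = 5
  sig5 = min2(5, 2) = 2
  sig6 = mul(-9, 2) = -18
  sig7 = neg(5) = -5
  sig8 = min2(5, -18) = -18
  sig9 = min2(-5, -18) = -18
  sig12 = absv(-18) = 18

Propagation after the edit:
  sig1: runs — src1 5->4; result 4.
  sig2: runs — sig1 5->4; result -36.
  sig3: runs — sig1 5->4; result 4.
  sig4: runs — sig2 -45->-36; sig1 5->4; result 4.
  sig5: runs — sig3 5->4; result 2 (same value as before).
  sig6: checked — values it read are unchanged (src5 unchanged, sig5 unchanged); reused cached -18 without running.
  sig7: runs — sig4 5->4; result -4.
  sig8: runs — src1 5->4; result -18 (same value as before).
  sig9: runs — sig7 -5->-4; result -18 (same value as before).
  sig12: checked — values it read are unchanged (sig9 unchanged); reused cached 18 without running.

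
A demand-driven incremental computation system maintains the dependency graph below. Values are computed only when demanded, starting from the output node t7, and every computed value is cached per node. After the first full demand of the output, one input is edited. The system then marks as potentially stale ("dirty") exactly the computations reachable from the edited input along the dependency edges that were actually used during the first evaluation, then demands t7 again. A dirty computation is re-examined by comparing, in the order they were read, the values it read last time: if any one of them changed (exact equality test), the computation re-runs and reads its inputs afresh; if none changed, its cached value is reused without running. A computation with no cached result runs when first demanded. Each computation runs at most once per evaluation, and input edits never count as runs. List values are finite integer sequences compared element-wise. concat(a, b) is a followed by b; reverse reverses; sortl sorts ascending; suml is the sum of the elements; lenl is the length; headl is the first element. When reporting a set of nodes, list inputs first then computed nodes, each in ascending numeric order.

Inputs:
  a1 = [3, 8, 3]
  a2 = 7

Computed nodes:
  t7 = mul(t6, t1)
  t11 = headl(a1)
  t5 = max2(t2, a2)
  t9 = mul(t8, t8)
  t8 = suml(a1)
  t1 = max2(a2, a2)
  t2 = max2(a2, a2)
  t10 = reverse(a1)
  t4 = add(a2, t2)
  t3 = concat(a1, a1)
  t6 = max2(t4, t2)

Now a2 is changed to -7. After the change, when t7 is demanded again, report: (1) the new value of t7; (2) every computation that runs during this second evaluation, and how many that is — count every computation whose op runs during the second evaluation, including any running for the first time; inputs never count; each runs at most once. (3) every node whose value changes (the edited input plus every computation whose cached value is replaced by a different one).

New value of t7: 49.
Computations that run: t1, t2, t4, t6, t7 — 5 in total.
Values that change: a2, t1, t2, t4, t6, t7.

First evaluation (everything demanded from the output):
  t1 = max2(7, 7) = 7
  t2 = max2(7, 7) = 7
  t4 = add(7, 7) = 14
  t6 = max2(14, 7) = 14
  t7 = mul(14, 7) = 98

Propagation after the edit:
  t1: runs — a2 7->-7; a2 7->-7; result -7.
  t2: runs — a2 7->-7; a2 7->-7; result -7.
  t4: runs — a2 7->-7; t2 7->-7; result -14.
  t6: runs — t4 14->-14; t2 7->-7; result -7.
  t7: runs — t6 14->-7; t1 7->-7; result 49.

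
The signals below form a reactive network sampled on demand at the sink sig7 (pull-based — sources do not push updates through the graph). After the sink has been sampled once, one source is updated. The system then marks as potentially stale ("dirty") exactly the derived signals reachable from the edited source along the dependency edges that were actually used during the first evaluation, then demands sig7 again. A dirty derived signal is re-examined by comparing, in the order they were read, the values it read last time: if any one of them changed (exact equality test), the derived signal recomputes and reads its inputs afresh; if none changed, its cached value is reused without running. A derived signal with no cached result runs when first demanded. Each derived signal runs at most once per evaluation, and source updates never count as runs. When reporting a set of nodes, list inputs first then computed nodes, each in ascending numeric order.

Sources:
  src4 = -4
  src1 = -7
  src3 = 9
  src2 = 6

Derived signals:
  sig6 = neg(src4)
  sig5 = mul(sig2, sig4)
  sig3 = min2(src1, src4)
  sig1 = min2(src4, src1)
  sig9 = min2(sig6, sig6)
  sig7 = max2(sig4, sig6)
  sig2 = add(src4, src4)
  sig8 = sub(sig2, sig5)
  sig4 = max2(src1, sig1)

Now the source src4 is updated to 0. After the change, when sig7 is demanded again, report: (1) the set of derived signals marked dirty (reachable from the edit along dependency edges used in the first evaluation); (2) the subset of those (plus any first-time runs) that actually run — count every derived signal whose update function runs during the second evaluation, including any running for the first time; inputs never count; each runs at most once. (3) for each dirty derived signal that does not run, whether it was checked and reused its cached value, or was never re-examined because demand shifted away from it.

Dirty set: sig1, sig4, sig6, sig7.
Run set: sig1, sig6, sig7 (3 run).
Re-examined without running (cache reused): sig4.
The important point: at sig4 every value read last time is unchanged, so the dirty flag clears without a run.

Initial pass — values computed on the first demand:
  sig1 = min2(-4, -7) = -7
  sig4 = max2(-7, -7) = -7
  sig6 = neg(-4) = 4
  sig7 = max2(-7, 4) = 4

Second demand — change propagation:
  sig1: re-runs because src4 -4->0; new result -7 (unchanged).
  sig4: re-examined; everything it read last time is the same (src1 unchanged, sig1 unchanged) — cache -7 kept, no run.
  sig6: re-runs because src4 -4->0; new result 0.
  sig7: re-runs because sig6 4->0; new result 0.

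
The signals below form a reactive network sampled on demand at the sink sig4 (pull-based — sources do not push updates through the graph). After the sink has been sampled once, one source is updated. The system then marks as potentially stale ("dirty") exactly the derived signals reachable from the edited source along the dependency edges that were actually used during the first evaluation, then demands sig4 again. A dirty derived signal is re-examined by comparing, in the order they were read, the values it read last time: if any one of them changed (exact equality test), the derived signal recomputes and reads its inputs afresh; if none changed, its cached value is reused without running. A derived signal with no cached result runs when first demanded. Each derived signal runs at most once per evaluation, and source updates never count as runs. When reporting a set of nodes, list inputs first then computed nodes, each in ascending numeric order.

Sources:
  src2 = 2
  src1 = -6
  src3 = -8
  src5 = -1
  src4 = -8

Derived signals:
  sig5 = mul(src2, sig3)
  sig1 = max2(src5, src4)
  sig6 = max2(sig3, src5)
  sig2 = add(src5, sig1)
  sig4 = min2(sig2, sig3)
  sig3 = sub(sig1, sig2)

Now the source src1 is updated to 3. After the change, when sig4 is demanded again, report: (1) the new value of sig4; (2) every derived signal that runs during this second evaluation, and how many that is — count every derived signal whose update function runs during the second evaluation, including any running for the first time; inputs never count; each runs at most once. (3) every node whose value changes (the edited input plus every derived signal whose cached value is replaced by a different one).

sig4 now evaluates to -2.
Run set: none (0 run).
Changed values: src1.
The important point: nothing the output needs ever reads src1, so the edit is invisible to it.

Initial pass — values computed on the first demand:
  sig1 = max2(-1, -8) = -1
  sig2 = add(-1, -1) = -2
  sig3 = sub(-1, -2) = 1
  sig4 = min2(-2, 1) = -2

Second demand — change propagation:
  no demanded computation ever read src1, so the edit dirties nothing and nothing runs.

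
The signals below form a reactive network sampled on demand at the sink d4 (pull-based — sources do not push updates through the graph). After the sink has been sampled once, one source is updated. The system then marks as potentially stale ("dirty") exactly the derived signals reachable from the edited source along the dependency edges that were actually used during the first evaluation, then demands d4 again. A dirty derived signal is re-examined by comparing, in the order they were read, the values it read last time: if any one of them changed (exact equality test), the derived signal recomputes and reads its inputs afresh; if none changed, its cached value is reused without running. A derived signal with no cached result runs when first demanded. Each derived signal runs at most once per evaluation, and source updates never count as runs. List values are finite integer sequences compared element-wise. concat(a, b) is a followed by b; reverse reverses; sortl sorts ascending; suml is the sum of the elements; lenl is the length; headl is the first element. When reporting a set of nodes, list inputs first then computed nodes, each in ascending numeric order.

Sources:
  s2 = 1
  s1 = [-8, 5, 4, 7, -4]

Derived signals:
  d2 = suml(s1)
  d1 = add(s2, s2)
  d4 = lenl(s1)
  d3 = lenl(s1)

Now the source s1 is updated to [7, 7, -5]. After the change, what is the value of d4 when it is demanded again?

Initial pass — values computed on the first demand:
  d4 = lenl([-8, 5, 4, 7, -4]) = 5

Second demand — change propagation:
  d4: re-runs because s1 [-8, 5, 4, 7, -4]->[7, 7, -5]; new result 3.

d4 now evaluates to 3.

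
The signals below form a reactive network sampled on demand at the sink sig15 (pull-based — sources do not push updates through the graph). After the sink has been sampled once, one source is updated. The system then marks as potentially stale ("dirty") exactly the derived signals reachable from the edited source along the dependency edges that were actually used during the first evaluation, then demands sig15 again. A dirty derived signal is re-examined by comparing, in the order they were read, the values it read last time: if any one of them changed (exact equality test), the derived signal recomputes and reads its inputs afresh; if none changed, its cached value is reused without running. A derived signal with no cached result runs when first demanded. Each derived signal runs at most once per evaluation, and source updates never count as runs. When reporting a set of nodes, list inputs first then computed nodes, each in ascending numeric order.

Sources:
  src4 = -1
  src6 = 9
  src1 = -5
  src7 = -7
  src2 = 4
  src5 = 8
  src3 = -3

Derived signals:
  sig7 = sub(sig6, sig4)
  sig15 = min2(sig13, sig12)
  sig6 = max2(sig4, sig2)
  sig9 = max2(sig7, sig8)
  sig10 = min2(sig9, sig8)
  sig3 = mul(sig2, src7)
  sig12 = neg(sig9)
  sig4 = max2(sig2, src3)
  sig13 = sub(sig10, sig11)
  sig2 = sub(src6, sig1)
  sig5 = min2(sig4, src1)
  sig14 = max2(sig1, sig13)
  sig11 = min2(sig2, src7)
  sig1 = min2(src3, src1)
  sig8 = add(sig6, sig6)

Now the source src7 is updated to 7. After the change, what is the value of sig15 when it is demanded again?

sig15 now evaluates to -28.

Initial pass — values computed on the first demand:
  sig1 = min2(-3, -5) = -5
  sig2 = sub(9, -5) = 14
  sig4 = max2(14, -3) = 14
  sig6 = max2(14, 14) = 14
  sig7 = sub(14, 14) = 0
  sig8 = add(14, 14) = 28
  sig9 = max2(0, 28) = 28
  sig10 = min2(28, 28) = 28
  sig11 = min2(14, -7) = -7
  sig12 = neg(28) = -28
  sig13 = sub(28, -7) = 35
  sig15 = min2(35, -28) = -28

Second demand — change propagation:
  sig11: re-runs because src7 -7->7; new result 7.
  sig13: re-runs because sig11 -7->7; new result 21.
  sig15: re-runs because sig13 35->21; new result -28 (unchanged).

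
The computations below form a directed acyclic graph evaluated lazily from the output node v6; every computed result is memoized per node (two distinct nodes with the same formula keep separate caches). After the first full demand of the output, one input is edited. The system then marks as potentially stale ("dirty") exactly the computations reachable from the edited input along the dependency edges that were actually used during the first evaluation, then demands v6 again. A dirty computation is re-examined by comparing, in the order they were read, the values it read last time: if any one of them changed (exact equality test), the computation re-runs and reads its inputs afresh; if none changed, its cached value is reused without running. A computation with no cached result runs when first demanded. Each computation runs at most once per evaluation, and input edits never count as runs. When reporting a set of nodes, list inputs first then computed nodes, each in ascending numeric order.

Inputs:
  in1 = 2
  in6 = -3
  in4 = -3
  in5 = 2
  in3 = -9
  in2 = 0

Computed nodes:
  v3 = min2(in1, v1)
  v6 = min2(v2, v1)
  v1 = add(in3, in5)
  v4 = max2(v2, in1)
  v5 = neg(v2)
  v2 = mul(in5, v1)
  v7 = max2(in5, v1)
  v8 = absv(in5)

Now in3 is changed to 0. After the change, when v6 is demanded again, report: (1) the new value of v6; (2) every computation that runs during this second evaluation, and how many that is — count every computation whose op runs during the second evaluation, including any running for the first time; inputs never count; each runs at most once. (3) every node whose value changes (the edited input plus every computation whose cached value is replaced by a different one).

Demanding v6 again yields 2.
3 computations run: v1, v2, v6.
The nodes whose values change: in3, v1, v2, v6.

First demand of the output computes:
  v1 = add(-9, 2) = -7
  v2 = mul(2, -7) = -14
  v6 = min2(-14, -7) = -14

After the edit, cleaning proceeds:
  v1: a read changed (in3 -9->0) — executes, giving 2.
  v2: a read changed (v1 -7->2) — executes, giving 4.
  v6: a read changed (v2 -14->4; v1 -7->2) — executes, giving 2.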